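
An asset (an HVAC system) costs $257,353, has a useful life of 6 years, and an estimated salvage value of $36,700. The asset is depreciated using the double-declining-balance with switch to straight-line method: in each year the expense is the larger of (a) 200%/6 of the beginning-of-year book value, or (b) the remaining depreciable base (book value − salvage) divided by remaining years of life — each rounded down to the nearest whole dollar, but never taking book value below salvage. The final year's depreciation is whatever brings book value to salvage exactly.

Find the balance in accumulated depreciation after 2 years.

Depreciable base = $257,353 − $36,700 = $220,653.
Year 1: DB = ⌊$257,353 × 200%/6⌋ = $85,784; SL = ⌊$220,653/6⌋ = $36,775 → take DB $85,784. Book value $171,569.
Year 2: DB = ⌊$171,569 × 200%/6⌋ = $57,189; SL = ⌊$134,869/5⌋ = $26,973 → take DB $57,189. Book value $114,380.
Accumulated through year 2 = $257,353 − $114,380 = $142,973.

$142,973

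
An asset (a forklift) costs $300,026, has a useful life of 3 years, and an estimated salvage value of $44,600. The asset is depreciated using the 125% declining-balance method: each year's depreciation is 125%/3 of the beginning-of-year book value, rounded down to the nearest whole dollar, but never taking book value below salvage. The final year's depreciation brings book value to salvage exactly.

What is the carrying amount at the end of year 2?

Depreciable base = $300,026 − $44,600 = $255,426.
Year 1: ⌊$300,026 × 125%/3⌋ = $125,010. Book value $175,016.
Year 2: ⌊$175,016 × 125%/3⌋ = $72,923. Book value $102,093.

$102,093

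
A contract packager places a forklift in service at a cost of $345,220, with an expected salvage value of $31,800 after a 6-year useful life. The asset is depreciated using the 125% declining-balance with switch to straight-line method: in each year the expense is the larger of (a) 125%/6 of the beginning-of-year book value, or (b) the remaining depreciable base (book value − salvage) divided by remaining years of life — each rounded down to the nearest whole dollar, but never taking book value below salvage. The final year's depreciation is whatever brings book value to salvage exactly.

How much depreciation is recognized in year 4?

Depreciable base = $345,220 − $31,800 = $313,420.
Year 1: DB = ⌊$345,220 × 125%/6⌋ = $71,920; SL = ⌊$313,420/6⌋ = $52,236 → take DB $71,920. Book value $273,300.
Year 2: DB = ⌊$273,300 × 125%/6⌋ = $56,937; SL = ⌊$241,500/5⌋ = $48,300 → take DB $56,937. Book value $216,363.
Year 3: DB = ⌊$216,363 × 125%/6⌋ = $45,075; SL = ⌊$184,563/4⌋ = $46,140 → take SL $46,140. Book value $170,223.
Year 4: DB = ⌊$170,223 × 125%/6⌋ = $35,463; SL = ⌊$138,423/3⌋ = $46,141 → take SL $46,141. Book value $124,082.

$46,141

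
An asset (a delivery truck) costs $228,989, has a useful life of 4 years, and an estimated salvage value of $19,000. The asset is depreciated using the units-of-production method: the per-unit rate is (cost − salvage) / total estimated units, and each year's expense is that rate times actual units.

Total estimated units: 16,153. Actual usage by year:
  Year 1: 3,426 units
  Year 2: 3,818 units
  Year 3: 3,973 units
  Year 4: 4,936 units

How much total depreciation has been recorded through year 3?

Depreciable base = $228,989 − $19,000 = $209,989.
Rate = $209,989 / 16,153 units = $13 per unit.
Year 1: 3,426 × $13 = $44,538. Book value $184,451.
Year 2: 3,818 × $13 = $49,634. Book value $134,817.
Year 3: 3,973 × $13 = $51,649. Book value $83,168.
Accumulated through year 3 = $228,989 − $83,168 = $145,821.

$145,821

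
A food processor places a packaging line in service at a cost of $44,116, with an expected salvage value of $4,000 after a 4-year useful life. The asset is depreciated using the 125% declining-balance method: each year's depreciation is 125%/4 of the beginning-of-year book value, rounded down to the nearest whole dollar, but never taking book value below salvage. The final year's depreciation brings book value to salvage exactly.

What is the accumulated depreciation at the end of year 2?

Depreciable base = $44,116 − $4,000 = $40,116.
Year 1: ⌊$44,116 × 125%/4⌋ = $13,786. Book value $30,330.
Year 2: ⌊$30,330 × 125%/4⌋ = $9,478. Book value $20,852.
Accumulated through year 2 = $44,116 − $20,852 = $23,264.

$23,264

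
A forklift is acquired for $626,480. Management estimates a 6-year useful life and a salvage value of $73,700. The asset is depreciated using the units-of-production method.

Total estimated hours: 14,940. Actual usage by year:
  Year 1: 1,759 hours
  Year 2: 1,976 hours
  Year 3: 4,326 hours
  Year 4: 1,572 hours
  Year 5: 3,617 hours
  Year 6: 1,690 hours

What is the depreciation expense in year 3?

$160,062

Depreciable base = $626,480 − $73,700 = $552,780.
Rate = $552,780 / 14,940 hours = $37 per hour.
Year 1: 1,759 × $37 = $65,083. Book value $561,397.
Year 2: 1,976 × $37 = $73,112. Book value $488,285.
Year 3: 4,326 × $37 = $160,062. Book value $328,223.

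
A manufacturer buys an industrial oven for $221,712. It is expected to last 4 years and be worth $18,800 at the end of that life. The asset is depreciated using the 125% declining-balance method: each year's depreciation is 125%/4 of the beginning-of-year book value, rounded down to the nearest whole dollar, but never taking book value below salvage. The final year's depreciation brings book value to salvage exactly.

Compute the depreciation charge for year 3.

$32,748

Depreciable base = $221,712 − $18,800 = $202,912.
Year 1: ⌊$221,712 × 125%/4⌋ = $69,285. Book value $152,427.
Year 2: ⌊$152,427 × 125%/4⌋ = $47,633. Book value $104,794.
Year 3: ⌊$104,794 × 125%/4⌋ = $32,748. Book value $72,046.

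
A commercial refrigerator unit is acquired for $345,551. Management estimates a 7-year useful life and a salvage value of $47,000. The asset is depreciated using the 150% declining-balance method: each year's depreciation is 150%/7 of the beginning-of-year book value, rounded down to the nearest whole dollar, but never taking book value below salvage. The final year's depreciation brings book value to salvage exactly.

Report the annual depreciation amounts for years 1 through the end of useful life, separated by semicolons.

$74,046; $58,179; $45,712; $35,917; $28,220; $22,173; $34,304

Depreciable base = $345,551 − $47,000 = $298,551.
Year 1: ⌊$345,551 × 150%/7⌋ = $74,046. Book value $271,505.
Year 2: ⌊$271,505 × 150%/7⌋ = $58,179. Book value $213,326.
Year 3: ⌊$213,326 × 150%/7⌋ = $45,712. Book value $167,614.
Year 4: ⌊$167,614 × 150%/7⌋ = $35,917. Book value $131,697.
Year 5: ⌊$131,697 × 150%/7⌋ = $28,220. Book value $103,477.
Year 6: ⌊$103,477 × 150%/7⌋ = $22,173. Book value $81,304.
Year 7 (final): $81,304 − $47,000 = $34,304. Book value $47,000.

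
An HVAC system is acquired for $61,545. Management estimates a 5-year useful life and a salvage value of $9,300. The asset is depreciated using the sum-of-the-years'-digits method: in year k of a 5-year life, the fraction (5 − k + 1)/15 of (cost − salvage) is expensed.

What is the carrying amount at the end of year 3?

$19,749

Depreciable base = $61,545 − $9,300 = $52,245.
Sum of the years' digits = 5+4+3+2+1 = 15.
Year 1: $52,245 × 5/15 = $17,415. Book value $44,130.
Year 2: $52,245 × 4/15 = $13,932. Book value $30,198.
Year 3: $52,245 × 3/15 = $10,449. Book value $19,749.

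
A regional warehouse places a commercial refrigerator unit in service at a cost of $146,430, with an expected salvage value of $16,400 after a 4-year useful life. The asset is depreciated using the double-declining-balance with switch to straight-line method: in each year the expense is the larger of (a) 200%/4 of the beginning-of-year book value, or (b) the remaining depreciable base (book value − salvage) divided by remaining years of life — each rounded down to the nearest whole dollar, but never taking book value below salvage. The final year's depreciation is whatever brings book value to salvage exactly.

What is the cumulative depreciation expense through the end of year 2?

$109,822

Depreciable base = $146,430 − $16,400 = $130,030.
Year 1: DB = ⌊$146,430 × 200%/4⌋ = $73,215; SL = ⌊$130,030/4⌋ = $32,507 → take DB $73,215. Book value $73,215.
Year 2: DB = ⌊$73,215 × 200%/4⌋ = $36,607; SL = ⌊$56,815/3⌋ = $18,938 → take DB $36,607. Book value $36,608.
Accumulated through year 2 = $146,430 − $36,608 = $109,822.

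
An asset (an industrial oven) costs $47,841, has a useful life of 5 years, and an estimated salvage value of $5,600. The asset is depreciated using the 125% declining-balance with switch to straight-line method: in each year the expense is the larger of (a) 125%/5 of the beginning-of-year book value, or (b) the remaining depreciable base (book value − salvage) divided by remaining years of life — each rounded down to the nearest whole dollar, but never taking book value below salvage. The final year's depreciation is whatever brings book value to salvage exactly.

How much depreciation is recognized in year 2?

Depreciable base = $47,841 − $5,600 = $42,241.
Year 1: DB = ⌊$47,841 × 125%/5⌋ = $11,960; SL = ⌊$42,241/5⌋ = $8,448 → take DB $11,960. Book value $35,881.
Year 2: DB = ⌊$35,881 × 125%/5⌋ = $8,970; SL = ⌊$30,281/4⌋ = $7,570 → take DB $8,970. Book value $26,911.

$8,970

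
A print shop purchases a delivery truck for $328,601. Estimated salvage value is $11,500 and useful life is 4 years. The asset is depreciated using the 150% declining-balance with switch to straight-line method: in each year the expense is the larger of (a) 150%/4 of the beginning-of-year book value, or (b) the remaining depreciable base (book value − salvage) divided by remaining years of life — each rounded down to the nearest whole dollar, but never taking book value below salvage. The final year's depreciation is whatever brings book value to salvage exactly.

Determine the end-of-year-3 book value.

Depreciable base = $328,601 − $11,500 = $317,101.
Year 1: DB = ⌊$328,601 × 150%/4⌋ = $123,225; SL = ⌊$317,101/4⌋ = $79,275 → take DB $123,225. Book value $205,376.
Year 2: DB = ⌊$205,376 × 150%/4⌋ = $77,016; SL = ⌊$193,876/3⌋ = $64,625 → take DB $77,016. Book value $128,360.
Year 3: DB = ⌊$128,360 × 150%/4⌋ = $48,135; SL = ⌊$116,860/2⌋ = $58,430 → take SL $58,430. Book value $69,930.

$69,930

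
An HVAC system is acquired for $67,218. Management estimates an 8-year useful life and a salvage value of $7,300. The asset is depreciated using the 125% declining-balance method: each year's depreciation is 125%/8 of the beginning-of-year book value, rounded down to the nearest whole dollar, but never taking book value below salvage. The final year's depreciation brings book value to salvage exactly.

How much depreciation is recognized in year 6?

$4,491

Depreciable base = $67,218 − $7,300 = $59,918.
Year 1: ⌊$67,218 × 125%/8⌋ = $10,502. Book value $56,716.
Year 2: ⌊$56,716 × 125%/8⌋ = $8,861. Book value $47,855.
Year 3: ⌊$47,855 × 125%/8⌋ = $7,477. Book value $40,378.
Year 4: ⌊$40,378 × 125%/8⌋ = $6,309. Book value $34,069.
Year 5: ⌊$34,069 × 125%/8⌋ = $5,323. Book value $28,746.
Year 6: ⌊$28,746 × 125%/8⌋ = $4,491. Book value $24,255.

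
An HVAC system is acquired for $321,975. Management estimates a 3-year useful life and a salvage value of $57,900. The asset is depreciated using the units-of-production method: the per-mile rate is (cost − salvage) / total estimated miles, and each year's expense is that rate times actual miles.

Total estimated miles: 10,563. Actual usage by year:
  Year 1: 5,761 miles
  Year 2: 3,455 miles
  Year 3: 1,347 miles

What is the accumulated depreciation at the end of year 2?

Depreciable base = $321,975 − $57,900 = $264,075.
Rate = $264,075 / 10,563 miles = $25 per mile.
Year 1: 5,761 × $25 = $144,025. Book value $177,950.
Year 2: 3,455 × $25 = $86,375. Book value $91,575.
Accumulated through year 2 = $321,975 − $91,575 = $230,400.

$230,400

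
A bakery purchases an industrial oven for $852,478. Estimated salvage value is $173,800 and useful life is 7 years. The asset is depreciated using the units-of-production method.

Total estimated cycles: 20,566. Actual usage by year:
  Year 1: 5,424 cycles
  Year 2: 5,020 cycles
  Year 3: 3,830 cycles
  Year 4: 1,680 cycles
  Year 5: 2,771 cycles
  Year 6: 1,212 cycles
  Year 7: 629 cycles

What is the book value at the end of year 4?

$325,996

Depreciable base = $852,478 − $173,800 = $678,678.
Rate = $678,678 / 20,566 cycles = $33 per cycle.
Year 1: 5,424 × $33 = $178,992. Book value $673,486.
Year 2: 5,020 × $33 = $165,660. Book value $507,826.
Year 3: 3,830 × $33 = $126,390. Book value $381,436.
Year 4: 1,680 × $33 = $55,440. Book value $325,996.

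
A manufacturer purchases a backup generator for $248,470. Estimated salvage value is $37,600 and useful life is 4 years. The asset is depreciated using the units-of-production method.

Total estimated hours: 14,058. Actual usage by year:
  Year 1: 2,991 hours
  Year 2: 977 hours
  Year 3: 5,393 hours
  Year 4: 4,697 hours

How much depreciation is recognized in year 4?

$70,455

Depreciable base = $248,470 − $37,600 = $210,870.
Rate = $210,870 / 14,058 hours = $15 per hour.
Year 1: 2,991 × $15 = $44,865. Book value $203,605.
Year 2: 977 × $15 = $14,655. Book value $188,950.
Year 3: 5,393 × $15 = $80,895. Book value $108,055.
Year 4: 4,697 × $15 = $70,455. Book value $37,600.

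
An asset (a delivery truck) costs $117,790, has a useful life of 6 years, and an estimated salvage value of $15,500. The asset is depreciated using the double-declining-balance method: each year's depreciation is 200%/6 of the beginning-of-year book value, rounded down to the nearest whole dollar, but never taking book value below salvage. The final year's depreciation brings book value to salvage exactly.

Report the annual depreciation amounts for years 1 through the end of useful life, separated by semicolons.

$39,263; $26,175; $17,450; $11,634; $7,756; $12

Depreciable base = $117,790 − $15,500 = $102,290.
Year 1: ⌊$117,790 × 200%/6⌋ = $39,263. Book value $78,527.
Year 2: ⌊$78,527 × 200%/6⌋ = $26,175. Book value $52,352.
Year 3: ⌊$52,352 × 200%/6⌋ = $17,450. Book value $34,902.
Year 4: ⌊$34,902 × 200%/6⌋ = $11,634. Book value $23,268.
Year 5: ⌊$23,268 × 200%/6⌋ = $7,756. Book value $15,512.
Year 6 (final): $15,512 − $15,500 = $12. Book value $15,500.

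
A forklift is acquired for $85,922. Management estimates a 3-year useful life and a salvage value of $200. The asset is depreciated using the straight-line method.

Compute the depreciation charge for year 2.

Depreciable base = $85,922 − $200 = $85,722.
Annual expense = $85,722 / 3 = $28,574.

$28,574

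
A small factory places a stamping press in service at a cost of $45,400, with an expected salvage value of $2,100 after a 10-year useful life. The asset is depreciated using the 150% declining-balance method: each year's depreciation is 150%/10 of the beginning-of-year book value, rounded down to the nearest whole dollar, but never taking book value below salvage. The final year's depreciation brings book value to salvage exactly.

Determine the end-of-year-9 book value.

$10,518

Depreciable base = $45,400 − $2,100 = $43,300.
Year 1: ⌊$45,400 × 150%/10⌋ = $6,810. Book value $38,590.
Year 2: ⌊$38,590 × 150%/10⌋ = $5,788. Book value $32,802.
Year 3: ⌊$32,802 × 150%/10⌋ = $4,920. Book value $27,882.
Year 4: ⌊$27,882 × 150%/10⌋ = $4,182. Book value $23,700.
Year 5: ⌊$23,700 × 150%/10⌋ = $3,555. Book value $20,145.
Year 6: ⌊$20,145 × 150%/10⌋ = $3,021. Book value $17,124.
Year 7: ⌊$17,124 × 150%/10⌋ = $2,568. Book value $14,556.
Year 8: ⌊$14,556 × 150%/10⌋ = $2,183. Book value $12,373.
Year 9: ⌊$12,373 × 150%/10⌋ = $1,855. Book value $10,518.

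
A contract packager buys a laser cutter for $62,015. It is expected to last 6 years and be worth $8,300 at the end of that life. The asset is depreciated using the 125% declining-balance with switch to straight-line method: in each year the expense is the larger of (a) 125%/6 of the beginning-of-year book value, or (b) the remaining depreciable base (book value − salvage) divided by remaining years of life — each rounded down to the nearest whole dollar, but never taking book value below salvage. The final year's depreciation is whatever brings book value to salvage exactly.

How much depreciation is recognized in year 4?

Depreciable base = $62,015 − $8,300 = $53,715.
Year 1: DB = ⌊$62,015 × 125%/6⌋ = $12,919; SL = ⌊$53,715/6⌋ = $8,952 → take DB $12,919. Book value $49,096.
Year 2: DB = ⌊$49,096 × 125%/6⌋ = $10,228; SL = ⌊$40,796/5⌋ = $8,159 → take DB $10,228. Book value $38,868.
Year 3: DB = ⌊$38,868 × 125%/6⌋ = $8,097; SL = ⌊$30,568/4⌋ = $7,642 → take DB $8,097. Book value $30,771.
Year 4: DB = ⌊$30,771 × 125%/6⌋ = $6,410; SL = ⌊$22,471/3⌋ = $7,490 → take SL $7,490. Book value $23,281.

$7,490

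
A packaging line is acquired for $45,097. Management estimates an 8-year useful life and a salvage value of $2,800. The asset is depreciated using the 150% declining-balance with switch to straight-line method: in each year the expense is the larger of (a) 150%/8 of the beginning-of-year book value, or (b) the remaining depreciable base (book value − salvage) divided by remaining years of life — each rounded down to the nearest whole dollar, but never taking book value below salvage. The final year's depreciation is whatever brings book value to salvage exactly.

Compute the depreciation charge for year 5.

$4,213

Depreciable base = $45,097 − $2,800 = $42,297.
Year 1: DB = ⌊$45,097 × 150%/8⌋ = $8,455; SL = ⌊$42,297/8⌋ = $5,287 → take DB $8,455. Book value $36,642.
Year 2: DB = ⌊$36,642 × 150%/8⌋ = $6,870; SL = ⌊$33,842/7⌋ = $4,834 → take DB $6,870. Book value $29,772.
Year 3: DB = ⌊$29,772 × 150%/8⌋ = $5,582; SL = ⌊$26,972/6⌋ = $4,495 → take DB $5,582. Book value $24,190.
Year 4: DB = ⌊$24,190 × 150%/8⌋ = $4,535; SL = ⌊$21,390/5⌋ = $4,278 → take DB $4,535. Book value $19,655.
Year 5: DB = ⌊$19,655 × 150%/8⌋ = $3,685; SL = ⌊$16,855/4⌋ = $4,213 → take SL $4,213. Book value $15,442.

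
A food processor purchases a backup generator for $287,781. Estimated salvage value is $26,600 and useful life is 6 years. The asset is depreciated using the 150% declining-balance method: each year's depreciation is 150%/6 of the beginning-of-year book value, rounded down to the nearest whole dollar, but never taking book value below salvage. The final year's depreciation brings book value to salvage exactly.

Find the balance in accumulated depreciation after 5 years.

Depreciable base = $287,781 − $26,600 = $261,181.
Year 1: ⌊$287,781 × 150%/6⌋ = $71,945. Book value $215,836.
Year 2: ⌊$215,836 × 150%/6⌋ = $53,959. Book value $161,877.
Year 3: ⌊$161,877 × 150%/6⌋ = $40,469. Book value $121,408.
Year 4: ⌊$121,408 × 150%/6⌋ = $30,352. Book value $91,056.
Year 5: ⌊$91,056 × 150%/6⌋ = $22,764. Book value $68,292.
Accumulated through year 5 = $287,781 − $68,292 = $219,489.

$219,489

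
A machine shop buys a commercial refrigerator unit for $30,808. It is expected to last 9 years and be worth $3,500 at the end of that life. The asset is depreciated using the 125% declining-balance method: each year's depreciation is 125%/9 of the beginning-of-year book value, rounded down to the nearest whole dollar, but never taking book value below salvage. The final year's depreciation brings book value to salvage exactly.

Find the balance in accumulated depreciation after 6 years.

$18,245

Depreciable base = $30,808 − $3,500 = $27,308.
Year 1: ⌊$30,808 × 125%/9⌋ = $4,278. Book value $26,530.
Year 2: ⌊$26,530 × 125%/9⌋ = $3,684. Book value $22,846.
Year 3: ⌊$22,846 × 125%/9⌋ = $3,173. Book value $19,673.
Year 4: ⌊$19,673 × 125%/9⌋ = $2,732. Book value $16,941.
Year 5: ⌊$16,941 × 125%/9⌋ = $2,352. Book value $14,589.
Year 6: ⌊$14,589 × 125%/9⌋ = $2,026. Book value $12,563.
Accumulated through year 6 = $30,808 − $12,563 = $18,245.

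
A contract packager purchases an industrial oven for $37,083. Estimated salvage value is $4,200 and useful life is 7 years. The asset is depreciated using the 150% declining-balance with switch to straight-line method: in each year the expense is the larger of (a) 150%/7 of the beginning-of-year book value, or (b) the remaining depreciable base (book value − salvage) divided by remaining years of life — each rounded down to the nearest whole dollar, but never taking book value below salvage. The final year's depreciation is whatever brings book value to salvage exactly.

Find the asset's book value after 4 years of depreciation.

Depreciable base = $37,083 − $4,200 = $32,883.
Year 1: DB = ⌊$37,083 × 150%/7⌋ = $7,946; SL = ⌊$32,883/7⌋ = $4,697 → take DB $7,946. Book value $29,137.
Year 2: DB = ⌊$29,137 × 150%/7⌋ = $6,243; SL = ⌊$24,937/6⌋ = $4,156 → take DB $6,243. Book value $22,894.
Year 3: DB = ⌊$22,894 × 150%/7⌋ = $4,905; SL = ⌊$18,694/5⌋ = $3,738 → take DB $4,905. Book value $17,989.
Year 4: DB = ⌊$17,989 × 150%/7⌋ = $3,854; SL = ⌊$13,789/4⌋ = $3,447 → take DB $3,854. Book value $14,135.

$14,135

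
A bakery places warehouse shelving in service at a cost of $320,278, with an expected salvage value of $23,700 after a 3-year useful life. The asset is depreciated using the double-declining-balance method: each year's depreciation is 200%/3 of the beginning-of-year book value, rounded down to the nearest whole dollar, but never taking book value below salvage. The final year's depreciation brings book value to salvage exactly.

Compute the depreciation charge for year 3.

Depreciable base = $320,278 − $23,700 = $296,578.
Year 1: ⌊$320,278 × 200%/3⌋ = $213,518. Book value $106,760.
Year 2: ⌊$106,760 × 200%/3⌋ = $71,173. Book value $35,587.
Year 3 (final): $35,587 − $23,700 = $11,887. Book value $23,700.

$11,887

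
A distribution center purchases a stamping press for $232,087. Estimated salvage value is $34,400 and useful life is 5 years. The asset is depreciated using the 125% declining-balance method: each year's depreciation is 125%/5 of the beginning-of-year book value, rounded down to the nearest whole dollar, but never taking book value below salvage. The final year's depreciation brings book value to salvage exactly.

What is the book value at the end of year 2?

$130,550

Depreciable base = $232,087 − $34,400 = $197,687.
Year 1: ⌊$232,087 × 125%/5⌋ = $58,021. Book value $174,066.
Year 2: ⌊$174,066 × 125%/5⌋ = $43,516. Book value $130,550.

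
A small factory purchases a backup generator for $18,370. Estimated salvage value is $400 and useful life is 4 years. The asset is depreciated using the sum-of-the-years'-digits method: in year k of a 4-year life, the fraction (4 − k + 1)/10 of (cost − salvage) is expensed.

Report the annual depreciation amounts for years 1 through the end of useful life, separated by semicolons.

$7,188; $5,391; $3,594; $1,797

Depreciable base = $18,370 − $400 = $17,970.
Sum of the years' digits = 4+3+2+1 = 10.
Year 1: $17,970 × 4/10 = $7,188. Book value $11,182.
Year 2: $17,970 × 3/10 = $5,391. Book value $5,791.
Year 3: $17,970 × 2/10 = $3,594. Book value $2,197.
Year 4: $17,970 × 1/10 = $1,797. Book value $400.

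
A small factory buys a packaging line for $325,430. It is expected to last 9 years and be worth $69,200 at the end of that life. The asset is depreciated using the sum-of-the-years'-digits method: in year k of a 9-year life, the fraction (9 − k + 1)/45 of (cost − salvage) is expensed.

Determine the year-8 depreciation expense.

Depreciable base = $325,430 − $69,200 = $256,230.
Sum of the years' digits = 9+8+7+6+5+4+3+2+1 = 45.
Year 1: $256,230 × 9/45 = $51,246. Book value $274,184.
Year 2: $256,230 × 8/45 = $45,552. Book value $228,632.
Year 3: $256,230 × 7/45 = $39,858. Book value $188,774.
Year 4: $256,230 × 6/45 = $34,164. Book value $154,610.
Year 5: $256,230 × 5/45 = $28,470. Book value $126,140.
Year 6: $256,230 × 4/45 = $22,776. Book value $103,364.
Year 7: $256,230 × 3/45 = $17,082. Book value $86,282.
Year 8: $256,230 × 2/45 = $11,388. Book value $74,894.

$11,388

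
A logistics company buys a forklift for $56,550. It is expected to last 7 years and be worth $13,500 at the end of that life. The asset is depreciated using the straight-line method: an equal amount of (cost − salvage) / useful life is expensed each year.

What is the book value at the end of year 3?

$38,100

Depreciable base = $56,550 − $13,500 = $43,050.
Annual expense = $43,050 / 7 = $6,150.
End of year 1: book value $50,400.
End of year 2: book value $44,250.
End of year 3: book value $38,100.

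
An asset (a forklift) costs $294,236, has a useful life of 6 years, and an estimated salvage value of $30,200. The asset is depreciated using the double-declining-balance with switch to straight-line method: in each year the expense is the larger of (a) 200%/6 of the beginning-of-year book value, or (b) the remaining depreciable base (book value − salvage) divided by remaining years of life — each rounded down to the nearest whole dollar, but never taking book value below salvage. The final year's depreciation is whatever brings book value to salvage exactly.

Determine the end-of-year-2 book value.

$130,772

Depreciable base = $294,236 − $30,200 = $264,036.
Year 1: DB = ⌊$294,236 × 200%/6⌋ = $98,078; SL = ⌊$264,036/6⌋ = $44,006 → take DB $98,078. Book value $196,158.
Year 2: DB = ⌊$196,158 × 200%/6⌋ = $65,386; SL = ⌊$165,958/5⌋ = $33,191 → take DB $65,386. Book value $130,772.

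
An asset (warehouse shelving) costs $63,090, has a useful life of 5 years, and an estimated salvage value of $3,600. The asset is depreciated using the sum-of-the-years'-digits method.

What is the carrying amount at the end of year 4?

Depreciable base = $63,090 − $3,600 = $59,490.
Sum of the years' digits = 5+4+3+2+1 = 15.
Year 1: $59,490 × 5/15 = $19,830. Book value $43,260.
Year 2: $59,490 × 4/15 = $15,864. Book value $27,396.
Year 3: $59,490 × 3/15 = $11,898. Book value $15,498.
Year 4: $59,490 × 2/15 = $7,932. Book value $7,566.

$7,566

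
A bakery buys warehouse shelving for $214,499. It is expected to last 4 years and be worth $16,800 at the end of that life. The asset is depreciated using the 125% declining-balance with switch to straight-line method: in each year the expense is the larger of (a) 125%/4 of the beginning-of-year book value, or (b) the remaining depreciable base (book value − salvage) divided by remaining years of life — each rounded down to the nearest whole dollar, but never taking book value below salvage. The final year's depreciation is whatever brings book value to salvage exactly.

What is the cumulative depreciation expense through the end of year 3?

$155,406

Depreciable base = $214,499 − $16,800 = $197,699.
Year 1: DB = ⌊$214,499 × 125%/4⌋ = $67,030; SL = ⌊$197,699/4⌋ = $49,424 → take DB $67,030. Book value $147,469.
Year 2: DB = ⌊$147,469 × 125%/4⌋ = $46,084; SL = ⌊$130,669/3⌋ = $43,556 → take DB $46,084. Book value $101,385.
Year 3: DB = ⌊$101,385 × 125%/4⌋ = $31,682; SL = ⌊$84,585/2⌋ = $42,292 → take SL $42,292. Book value $59,093.
Accumulated through year 3 = $214,499 − $59,093 = $155,406.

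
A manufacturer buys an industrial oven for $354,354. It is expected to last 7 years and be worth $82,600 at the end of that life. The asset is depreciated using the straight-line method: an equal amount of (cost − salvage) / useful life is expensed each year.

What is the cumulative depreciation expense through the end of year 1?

Depreciable base = $354,354 − $82,600 = $271,754.
Annual expense = $271,754 / 7 = $38,822.
End of year 1: book value $315,532.
Accumulated through year 1 = $354,354 − $315,532 = $38,822.

$38,822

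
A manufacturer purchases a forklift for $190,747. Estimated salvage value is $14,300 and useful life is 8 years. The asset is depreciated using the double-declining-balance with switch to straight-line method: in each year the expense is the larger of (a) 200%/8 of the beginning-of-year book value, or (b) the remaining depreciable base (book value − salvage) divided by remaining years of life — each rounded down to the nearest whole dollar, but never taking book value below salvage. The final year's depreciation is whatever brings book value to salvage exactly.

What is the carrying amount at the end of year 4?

Depreciable base = $190,747 − $14,300 = $176,447.
Year 1: DB = ⌊$190,747 × 200%/8⌋ = $47,686; SL = ⌊$176,447/8⌋ = $22,055 → take DB $47,686. Book value $143,061.
Year 2: DB = ⌊$143,061 × 200%/8⌋ = $35,765; SL = ⌊$128,761/7⌋ = $18,394 → take DB $35,765. Book value $107,296.
Year 3: DB = ⌊$107,296 × 200%/8⌋ = $26,824; SL = ⌊$92,996/6⌋ = $15,499 → take DB $26,824. Book value $80,472.
Year 4: DB = ⌊$80,472 × 200%/8⌋ = $20,118; SL = ⌊$66,172/5⌋ = $13,234 → take DB $20,118. Book value $60,354.

$60,354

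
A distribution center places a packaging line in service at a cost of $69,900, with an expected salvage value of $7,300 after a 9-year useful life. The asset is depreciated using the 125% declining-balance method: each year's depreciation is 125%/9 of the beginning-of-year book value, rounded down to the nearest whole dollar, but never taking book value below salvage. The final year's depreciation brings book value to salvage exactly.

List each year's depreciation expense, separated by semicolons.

$9,708; $8,360; $7,198; $6,199; $5,338; $4,596; $3,958; $3,408; $13,835

Depreciable base = $69,900 − $7,300 = $62,600.
Year 1: ⌊$69,900 × 125%/9⌋ = $9,708. Book value $60,192.
Year 2: ⌊$60,192 × 125%/9⌋ = $8,360. Book value $51,832.
Year 3: ⌊$51,832 × 125%/9⌋ = $7,198. Book value $44,634.
Year 4: ⌊$44,634 × 125%/9⌋ = $6,199. Book value $38,435.
Year 5: ⌊$38,435 × 125%/9⌋ = $5,338. Book value $33,097.
Year 6: ⌊$33,097 × 125%/9⌋ = $4,596. Book value $28,501.
Year 7: ⌊$28,501 × 125%/9⌋ = $3,958. Book value $24,543.
Year 8: ⌊$24,543 × 125%/9⌋ = $3,408. Book value $21,135.
Year 9 (final): $21,135 − $7,300 = $13,835. Book value $7,300.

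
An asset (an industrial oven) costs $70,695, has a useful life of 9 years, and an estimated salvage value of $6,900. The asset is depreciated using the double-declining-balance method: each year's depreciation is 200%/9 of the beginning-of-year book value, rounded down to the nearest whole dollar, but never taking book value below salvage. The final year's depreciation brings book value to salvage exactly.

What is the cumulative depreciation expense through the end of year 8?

Depreciable base = $70,695 − $6,900 = $63,795.
Year 1: ⌊$70,695 × 200%/9⌋ = $15,710. Book value $54,985.
Year 2: ⌊$54,985 × 200%/9⌋ = $12,218. Book value $42,767.
Year 3: ⌊$42,767 × 200%/9⌋ = $9,503. Book value $33,264.
Year 4: ⌊$33,264 × 200%/9⌋ = $7,392. Book value $25,872.
Year 5: ⌊$25,872 × 200%/9⌋ = $5,749. Book value $20,123.
Year 6: ⌊$20,123 × 200%/9⌋ = $4,471. Book value $15,652.
Year 7: ⌊$15,652 × 200%/9⌋ = $3,478. Book value $12,174.
Year 8: ⌊$12,174 × 200%/9⌋ = $2,705. Book value $9,469.
Accumulated through year 8 = $70,695 − $9,469 = $61,226.

$61,226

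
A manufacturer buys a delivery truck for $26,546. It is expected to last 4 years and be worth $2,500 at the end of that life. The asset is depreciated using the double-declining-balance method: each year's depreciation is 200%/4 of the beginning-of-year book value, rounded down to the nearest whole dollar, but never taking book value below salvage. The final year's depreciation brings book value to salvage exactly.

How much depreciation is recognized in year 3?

$3,318

Depreciable base = $26,546 − $2,500 = $24,046.
Year 1: ⌊$26,546 × 200%/4⌋ = $13,273. Book value $13,273.
Year 2: ⌊$13,273 × 200%/4⌋ = $6,636. Book value $6,637.
Year 3: ⌊$6,637 × 200%/4⌋ = $3,318. Book value $3,319.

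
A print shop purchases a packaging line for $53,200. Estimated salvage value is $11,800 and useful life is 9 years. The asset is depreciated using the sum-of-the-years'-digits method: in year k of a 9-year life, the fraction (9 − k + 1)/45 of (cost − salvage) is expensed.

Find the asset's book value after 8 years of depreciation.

Depreciable base = $53,200 − $11,800 = $41,400.
Sum of the years' digits = 9+8+7+6+5+4+3+2+1 = 45.
Year 1: $41,400 × 9/45 = $8,280. Book value $44,920.
Year 2: $41,400 × 8/45 = $7,360. Book value $37,560.
Year 3: $41,400 × 7/45 = $6,440. Book value $31,120.
Year 4: $41,400 × 6/45 = $5,520. Book value $25,600.
Year 5: $41,400 × 5/45 = $4,600. Book value $21,000.
Year 6: $41,400 × 4/45 = $3,680. Book value $17,320.
Year 7: $41,400 × 3/45 = $2,760. Book value $14,560.
Year 8: $41,400 × 2/45 = $1,840. Book value $12,720.

$12,720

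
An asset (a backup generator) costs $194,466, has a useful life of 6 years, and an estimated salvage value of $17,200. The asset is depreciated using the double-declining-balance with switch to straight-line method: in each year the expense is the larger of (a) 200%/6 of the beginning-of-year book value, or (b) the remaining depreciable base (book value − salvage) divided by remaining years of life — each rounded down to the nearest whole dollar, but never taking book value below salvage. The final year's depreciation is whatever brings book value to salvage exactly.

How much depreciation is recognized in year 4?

Depreciable base = $194,466 − $17,200 = $177,266.
Year 1: DB = ⌊$194,466 × 200%/6⌋ = $64,822; SL = ⌊$177,266/6⌋ = $29,544 → take DB $64,822. Book value $129,644.
Year 2: DB = ⌊$129,644 × 200%/6⌋ = $43,214; SL = ⌊$112,444/5⌋ = $22,488 → take DB $43,214. Book value $86,430.
Year 3: DB = ⌊$86,430 × 200%/6⌋ = $28,810; SL = ⌊$69,230/4⌋ = $17,307 → take DB $28,810. Book value $57,620.
Year 4: DB = ⌊$57,620 × 200%/6⌋ = $19,206; SL = ⌊$40,420/3⌋ = $13,473 → take DB $19,206. Book value $38,414.

$19,206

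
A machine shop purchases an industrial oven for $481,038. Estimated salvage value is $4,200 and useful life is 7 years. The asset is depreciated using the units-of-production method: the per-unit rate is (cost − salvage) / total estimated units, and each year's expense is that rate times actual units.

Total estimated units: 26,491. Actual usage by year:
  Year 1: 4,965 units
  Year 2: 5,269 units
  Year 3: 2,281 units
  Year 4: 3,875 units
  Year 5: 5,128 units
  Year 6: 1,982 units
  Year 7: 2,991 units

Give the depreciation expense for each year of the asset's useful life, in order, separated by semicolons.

Depreciable base = $481,038 − $4,200 = $476,838.
Rate = $476,838 / 26,491 units = $18 per unit.
Year 1: 4,965 × $18 = $89,370. Book value $391,668.
Year 2: 5,269 × $18 = $94,842. Book value $296,826.
Year 3: 2,281 × $18 = $41,058. Book value $255,768.
Year 4: 3,875 × $18 = $69,750. Book value $186,018.
Year 5: 5,128 × $18 = $92,304. Book value $93,714.
Year 6: 1,982 × $18 = $35,676. Book value $58,038.
Year 7: 2,991 × $18 = $53,838. Book value $4,200.

$89,370; $94,842; $41,058; $69,750; $92,304; $35,676; $53,838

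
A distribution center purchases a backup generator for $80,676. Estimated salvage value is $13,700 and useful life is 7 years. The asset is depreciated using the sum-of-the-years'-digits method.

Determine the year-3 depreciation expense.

$11,960

Depreciable base = $80,676 − $13,700 = $66,976.
Sum of the years' digits = 7+6+5+4+3+2+1 = 28.
Year 1: $66,976 × 7/28 = $16,744. Book value $63,932.
Year 2: $66,976 × 6/28 = $14,352. Book value $49,580.
Year 3: $66,976 × 5/28 = $11,960. Book value $37,620.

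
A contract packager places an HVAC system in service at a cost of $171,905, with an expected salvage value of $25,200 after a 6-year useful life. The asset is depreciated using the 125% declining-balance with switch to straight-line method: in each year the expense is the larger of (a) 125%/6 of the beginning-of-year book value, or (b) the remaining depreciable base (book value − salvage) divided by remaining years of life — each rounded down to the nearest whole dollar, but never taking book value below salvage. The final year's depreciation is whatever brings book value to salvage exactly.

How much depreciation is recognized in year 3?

Depreciable base = $171,905 − $25,200 = $146,705.
Year 1: DB = ⌊$171,905 × 125%/6⌋ = $35,813; SL = ⌊$146,705/6⌋ = $24,450 → take DB $35,813. Book value $136,092.
Year 2: DB = ⌊$136,092 × 125%/6⌋ = $28,352; SL = ⌊$110,892/5⌋ = $22,178 → take DB $28,352. Book value $107,740.
Year 3: DB = ⌊$107,740 × 125%/6⌋ = $22,445; SL = ⌊$82,540/4⌋ = $20,635 → take DB $22,445. Book value $85,295.

$22,445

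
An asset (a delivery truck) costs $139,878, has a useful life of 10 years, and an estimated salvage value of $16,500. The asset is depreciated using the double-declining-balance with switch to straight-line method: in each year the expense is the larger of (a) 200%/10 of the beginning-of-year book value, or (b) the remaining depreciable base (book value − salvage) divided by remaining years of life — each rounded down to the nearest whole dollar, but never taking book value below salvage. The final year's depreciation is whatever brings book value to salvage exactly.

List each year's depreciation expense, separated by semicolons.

$27,975; $22,380; $17,904; $14,323; $11,459; $9,167; $7,334; $5,867; $4,693; $2,276

Depreciable base = $139,878 − $16,500 = $123,378.
Year 1: DB = ⌊$139,878 × 200%/10⌋ = $27,975; SL = ⌊$123,378/10⌋ = $12,337 → take DB $27,975. Book value $111,903.
Year 2: DB = ⌊$111,903 × 200%/10⌋ = $22,380; SL = ⌊$95,403/9⌋ = $10,600 → take DB $22,380. Book value $89,523.
Year 3: DB = ⌊$89,523 × 200%/10⌋ = $17,904; SL = ⌊$73,023/8⌋ = $9,127 → take DB $17,904. Book value $71,619.
Year 4: DB = ⌊$71,619 × 200%/10⌋ = $14,323; SL = ⌊$55,119/7⌋ = $7,874 → take DB $14,323. Book value $57,296.
Year 5: DB = ⌊$57,296 × 200%/10⌋ = $11,459; SL = ⌊$40,796/6⌋ = $6,799 → take DB $11,459. Book value $45,837.
Year 6: DB = ⌊$45,837 × 200%/10⌋ = $9,167; SL = ⌊$29,337/5⌋ = $5,867 → take DB $9,167. Book value $36,670.
Year 7: DB = ⌊$36,670 × 200%/10⌋ = $7,334; SL = ⌊$20,170/4⌋ = $5,042 → take DB $7,334. Book value $29,336.
Year 8: DB = ⌊$29,336 × 200%/10⌋ = $5,867; SL = ⌊$12,836/3⌋ = $4,278 → take DB $5,867. Book value $23,469.
Year 9: DB = ⌊$23,469 × 200%/10⌋ = $4,693; SL = ⌊$6,969/2⌋ = $3,484 → take DB $4,693. Book value $18,776.
Year 10 (final): $18,776 − $16,500 = $2,276. Book value $16,500.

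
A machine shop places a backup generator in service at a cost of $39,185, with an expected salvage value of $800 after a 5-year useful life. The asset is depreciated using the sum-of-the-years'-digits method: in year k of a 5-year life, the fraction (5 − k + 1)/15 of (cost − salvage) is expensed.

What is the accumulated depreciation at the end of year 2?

$23,031

Depreciable base = $39,185 − $800 = $38,385.
Sum of the years' digits = 5+4+3+2+1 = 15.
Year 1: $38,385 × 5/15 = $12,795. Book value $26,390.
Year 2: $38,385 × 4/15 = $10,236. Book value $16,154.
Accumulated through year 2 = $39,185 − $16,154 = $23,031.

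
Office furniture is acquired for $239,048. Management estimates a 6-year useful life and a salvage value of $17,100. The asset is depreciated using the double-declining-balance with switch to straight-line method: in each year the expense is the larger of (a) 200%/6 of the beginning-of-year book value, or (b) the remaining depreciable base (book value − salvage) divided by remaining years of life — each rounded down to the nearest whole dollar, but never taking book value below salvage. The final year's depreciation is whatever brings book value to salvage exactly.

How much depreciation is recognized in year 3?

Depreciable base = $239,048 − $17,100 = $221,948.
Year 1: DB = ⌊$239,048 × 200%/6⌋ = $79,682; SL = ⌊$221,948/6⌋ = $36,991 → take DB $79,682. Book value $159,366.
Year 2: DB = ⌊$159,366 × 200%/6⌋ = $53,122; SL = ⌊$142,266/5⌋ = $28,453 → take DB $53,122. Book value $106,244.
Year 3: DB = ⌊$106,244 × 200%/6⌋ = $35,414; SL = ⌊$89,144/4⌋ = $22,286 → take DB $35,414. Book value $70,830.

$35,414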